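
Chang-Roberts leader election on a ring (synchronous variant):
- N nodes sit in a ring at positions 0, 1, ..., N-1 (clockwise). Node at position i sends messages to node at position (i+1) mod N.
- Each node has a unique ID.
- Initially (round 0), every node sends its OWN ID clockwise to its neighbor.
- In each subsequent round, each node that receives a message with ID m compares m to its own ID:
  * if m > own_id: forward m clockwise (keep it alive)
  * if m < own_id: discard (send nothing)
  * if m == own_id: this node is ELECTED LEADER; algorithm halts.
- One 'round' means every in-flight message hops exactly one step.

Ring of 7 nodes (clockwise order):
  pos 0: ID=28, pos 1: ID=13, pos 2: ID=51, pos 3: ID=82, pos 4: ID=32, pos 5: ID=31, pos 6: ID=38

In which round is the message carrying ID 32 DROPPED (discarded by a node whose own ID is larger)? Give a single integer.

Round 1: pos1(id13) recv 28: fwd; pos2(id51) recv 13: drop; pos3(id82) recv 51: drop; pos4(id32) recv 82: fwd; pos5(id31) recv 32: fwd; pos6(id38) recv 31: drop; pos0(id28) recv 38: fwd
Round 2: pos2(id51) recv 28: drop; pos5(id31) recv 82: fwd; pos6(id38) recv 32: drop; pos1(id13) recv 38: fwd
Round 3: pos6(id38) recv 82: fwd; pos2(id51) recv 38: drop
Round 4: pos0(id28) recv 82: fwd
Round 5: pos1(id13) recv 82: fwd
Round 6: pos2(id51) recv 82: fwd
Round 7: pos3(id82) recv 82: ELECTED
Message ID 32 originates at pos 4; dropped at pos 6 in round 2

Answer: 2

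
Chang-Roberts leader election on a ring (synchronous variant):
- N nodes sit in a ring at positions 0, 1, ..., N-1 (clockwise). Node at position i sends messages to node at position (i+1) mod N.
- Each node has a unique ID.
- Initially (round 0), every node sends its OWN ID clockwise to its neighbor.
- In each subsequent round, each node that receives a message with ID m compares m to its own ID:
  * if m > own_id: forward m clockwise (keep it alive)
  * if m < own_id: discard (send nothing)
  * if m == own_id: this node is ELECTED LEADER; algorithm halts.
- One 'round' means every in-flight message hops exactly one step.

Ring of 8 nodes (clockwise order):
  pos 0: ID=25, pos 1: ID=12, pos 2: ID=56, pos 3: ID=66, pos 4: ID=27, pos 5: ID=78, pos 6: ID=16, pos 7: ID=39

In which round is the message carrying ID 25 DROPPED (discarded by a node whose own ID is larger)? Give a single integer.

Round 1: pos1(id12) recv 25: fwd; pos2(id56) recv 12: drop; pos3(id66) recv 56: drop; pos4(id27) recv 66: fwd; pos5(id78) recv 27: drop; pos6(id16) recv 78: fwd; pos7(id39) recv 16: drop; pos0(id25) recv 39: fwd
Round 2: pos2(id56) recv 25: drop; pos5(id78) recv 66: drop; pos7(id39) recv 78: fwd; pos1(id12) recv 39: fwd
Round 3: pos0(id25) recv 78: fwd; pos2(id56) recv 39: drop
Round 4: pos1(id12) recv 78: fwd
Round 5: pos2(id56) recv 78: fwd
Round 6: pos3(id66) recv 78: fwd
Round 7: pos4(id27) recv 78: fwd
Round 8: pos5(id78) recv 78: ELECTED
Message ID 25 originates at pos 0; dropped at pos 2 in round 2

Answer: 2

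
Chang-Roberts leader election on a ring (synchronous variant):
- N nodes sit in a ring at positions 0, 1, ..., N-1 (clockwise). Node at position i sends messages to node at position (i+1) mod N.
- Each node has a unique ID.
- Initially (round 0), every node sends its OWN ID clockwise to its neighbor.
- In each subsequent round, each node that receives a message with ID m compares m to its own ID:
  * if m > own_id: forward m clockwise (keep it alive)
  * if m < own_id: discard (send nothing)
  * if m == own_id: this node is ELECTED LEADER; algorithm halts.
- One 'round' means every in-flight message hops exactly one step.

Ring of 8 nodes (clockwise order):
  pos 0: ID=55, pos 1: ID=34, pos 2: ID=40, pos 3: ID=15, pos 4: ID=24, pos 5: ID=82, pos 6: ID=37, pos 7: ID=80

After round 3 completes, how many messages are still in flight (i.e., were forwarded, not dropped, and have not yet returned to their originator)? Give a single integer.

Round 1: pos1(id34) recv 55: fwd; pos2(id40) recv 34: drop; pos3(id15) recv 40: fwd; pos4(id24) recv 15: drop; pos5(id82) recv 24: drop; pos6(id37) recv 82: fwd; pos7(id80) recv 37: drop; pos0(id55) recv 80: fwd
Round 2: pos2(id40) recv 55: fwd; pos4(id24) recv 40: fwd; pos7(id80) recv 82: fwd; pos1(id34) recv 80: fwd
Round 3: pos3(id15) recv 55: fwd; pos5(id82) recv 40: drop; pos0(id55) recv 82: fwd; pos2(id40) recv 80: fwd
After round 3: 3 messages still in flight

Answer: 3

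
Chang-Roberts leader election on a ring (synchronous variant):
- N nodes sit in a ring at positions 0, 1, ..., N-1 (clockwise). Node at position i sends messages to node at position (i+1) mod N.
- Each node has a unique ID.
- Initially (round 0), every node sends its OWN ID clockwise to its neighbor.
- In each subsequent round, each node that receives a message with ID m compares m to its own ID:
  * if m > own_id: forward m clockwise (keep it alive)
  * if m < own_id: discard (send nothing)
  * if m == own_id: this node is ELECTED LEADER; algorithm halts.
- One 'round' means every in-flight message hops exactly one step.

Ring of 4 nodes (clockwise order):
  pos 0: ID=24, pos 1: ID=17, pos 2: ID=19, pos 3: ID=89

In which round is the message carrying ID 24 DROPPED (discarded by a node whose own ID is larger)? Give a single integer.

Round 1: pos1(id17) recv 24: fwd; pos2(id19) recv 17: drop; pos3(id89) recv 19: drop; pos0(id24) recv 89: fwd
Round 2: pos2(id19) recv 24: fwd; pos1(id17) recv 89: fwd
Round 3: pos3(id89) recv 24: drop; pos2(id19) recv 89: fwd
Round 4: pos3(id89) recv 89: ELECTED
Message ID 24 originates at pos 0; dropped at pos 3 in round 3

Answer: 3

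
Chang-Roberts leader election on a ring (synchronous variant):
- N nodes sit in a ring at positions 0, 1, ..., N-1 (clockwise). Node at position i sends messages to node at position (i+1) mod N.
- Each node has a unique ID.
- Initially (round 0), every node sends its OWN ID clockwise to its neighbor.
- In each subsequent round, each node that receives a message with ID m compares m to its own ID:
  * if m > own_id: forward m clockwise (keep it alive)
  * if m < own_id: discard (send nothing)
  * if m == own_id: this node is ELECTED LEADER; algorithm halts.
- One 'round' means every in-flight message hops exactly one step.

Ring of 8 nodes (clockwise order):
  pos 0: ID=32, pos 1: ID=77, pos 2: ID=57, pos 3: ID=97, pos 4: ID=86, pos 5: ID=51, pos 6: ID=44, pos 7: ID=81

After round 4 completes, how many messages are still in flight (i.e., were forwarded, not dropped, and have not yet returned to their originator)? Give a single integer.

Answer: 2

Derivation:
Round 1: pos1(id77) recv 32: drop; pos2(id57) recv 77: fwd; pos3(id97) recv 57: drop; pos4(id86) recv 97: fwd; pos5(id51) recv 86: fwd; pos6(id44) recv 51: fwd; pos7(id81) recv 44: drop; pos0(id32) recv 81: fwd
Round 2: pos3(id97) recv 77: drop; pos5(id51) recv 97: fwd; pos6(id44) recv 86: fwd; pos7(id81) recv 51: drop; pos1(id77) recv 81: fwd
Round 3: pos6(id44) recv 97: fwd; pos7(id81) recv 86: fwd; pos2(id57) recv 81: fwd
Round 4: pos7(id81) recv 97: fwd; pos0(id32) recv 86: fwd; pos3(id97) recv 81: drop
After round 4: 2 messages still in flight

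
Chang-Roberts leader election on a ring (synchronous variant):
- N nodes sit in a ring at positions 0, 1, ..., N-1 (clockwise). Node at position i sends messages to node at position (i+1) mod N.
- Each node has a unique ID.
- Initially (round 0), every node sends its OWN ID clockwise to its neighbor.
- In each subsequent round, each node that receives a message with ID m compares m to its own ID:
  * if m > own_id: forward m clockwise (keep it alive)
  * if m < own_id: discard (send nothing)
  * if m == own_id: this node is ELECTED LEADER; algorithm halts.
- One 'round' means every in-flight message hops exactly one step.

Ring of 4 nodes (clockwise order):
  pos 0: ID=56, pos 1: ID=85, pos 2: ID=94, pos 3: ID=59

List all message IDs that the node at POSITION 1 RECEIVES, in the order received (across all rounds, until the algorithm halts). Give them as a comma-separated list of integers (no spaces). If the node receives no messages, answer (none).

Round 1: pos1(id85) recv 56: drop; pos2(id94) recv 85: drop; pos3(id59) recv 94: fwd; pos0(id56) recv 59: fwd
Round 2: pos0(id56) recv 94: fwd; pos1(id85) recv 59: drop
Round 3: pos1(id85) recv 94: fwd
Round 4: pos2(id94) recv 94: ELECTED

Answer: 56,59,94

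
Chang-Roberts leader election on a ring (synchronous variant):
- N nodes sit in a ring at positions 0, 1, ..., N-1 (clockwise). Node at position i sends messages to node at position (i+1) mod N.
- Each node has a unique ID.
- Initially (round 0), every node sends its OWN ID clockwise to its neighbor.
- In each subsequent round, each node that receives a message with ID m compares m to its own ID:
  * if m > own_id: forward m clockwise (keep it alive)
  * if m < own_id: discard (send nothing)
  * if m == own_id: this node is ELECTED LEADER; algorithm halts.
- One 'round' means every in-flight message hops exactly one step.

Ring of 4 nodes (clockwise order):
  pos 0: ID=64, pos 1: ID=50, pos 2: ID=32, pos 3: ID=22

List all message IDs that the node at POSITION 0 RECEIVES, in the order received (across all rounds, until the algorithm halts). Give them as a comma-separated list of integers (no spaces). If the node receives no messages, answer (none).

Answer: 22,32,50,64

Derivation:
Round 1: pos1(id50) recv 64: fwd; pos2(id32) recv 50: fwd; pos3(id22) recv 32: fwd; pos0(id64) recv 22: drop
Round 2: pos2(id32) recv 64: fwd; pos3(id22) recv 50: fwd; pos0(id64) recv 32: drop
Round 3: pos3(id22) recv 64: fwd; pos0(id64) recv 50: drop
Round 4: pos0(id64) recv 64: ELECTED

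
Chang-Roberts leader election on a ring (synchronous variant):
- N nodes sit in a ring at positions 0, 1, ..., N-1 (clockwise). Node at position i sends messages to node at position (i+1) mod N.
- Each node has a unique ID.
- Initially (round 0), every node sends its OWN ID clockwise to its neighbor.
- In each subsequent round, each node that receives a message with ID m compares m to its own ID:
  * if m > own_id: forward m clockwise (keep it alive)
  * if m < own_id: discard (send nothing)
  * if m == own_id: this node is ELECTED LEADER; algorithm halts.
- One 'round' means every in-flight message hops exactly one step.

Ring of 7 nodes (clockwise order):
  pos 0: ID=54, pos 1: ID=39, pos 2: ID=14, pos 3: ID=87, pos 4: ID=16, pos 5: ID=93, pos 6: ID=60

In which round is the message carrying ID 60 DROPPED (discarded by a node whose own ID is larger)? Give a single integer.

Answer: 4

Derivation:
Round 1: pos1(id39) recv 54: fwd; pos2(id14) recv 39: fwd; pos3(id87) recv 14: drop; pos4(id16) recv 87: fwd; pos5(id93) recv 16: drop; pos6(id60) recv 93: fwd; pos0(id54) recv 60: fwd
Round 2: pos2(id14) recv 54: fwd; pos3(id87) recv 39: drop; pos5(id93) recv 87: drop; pos0(id54) recv 93: fwd; pos1(id39) recv 60: fwd
Round 3: pos3(id87) recv 54: drop; pos1(id39) recv 93: fwd; pos2(id14) recv 60: fwd
Round 4: pos2(id14) recv 93: fwd; pos3(id87) recv 60: drop
Round 5: pos3(id87) recv 93: fwd
Round 6: pos4(id16) recv 93: fwd
Round 7: pos5(id93) recv 93: ELECTED
Message ID 60 originates at pos 6; dropped at pos 3 in round 4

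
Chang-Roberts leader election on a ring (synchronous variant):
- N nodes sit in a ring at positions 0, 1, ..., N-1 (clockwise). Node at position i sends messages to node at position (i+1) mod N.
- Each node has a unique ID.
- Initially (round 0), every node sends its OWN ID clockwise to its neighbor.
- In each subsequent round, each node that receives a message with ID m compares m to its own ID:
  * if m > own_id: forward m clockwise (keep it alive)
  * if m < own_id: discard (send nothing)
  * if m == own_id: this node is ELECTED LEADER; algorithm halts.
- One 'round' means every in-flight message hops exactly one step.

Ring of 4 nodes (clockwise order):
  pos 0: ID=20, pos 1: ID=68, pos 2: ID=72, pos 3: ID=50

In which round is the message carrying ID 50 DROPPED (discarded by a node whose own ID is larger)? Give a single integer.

Round 1: pos1(id68) recv 20: drop; pos2(id72) recv 68: drop; pos3(id50) recv 72: fwd; pos0(id20) recv 50: fwd
Round 2: pos0(id20) recv 72: fwd; pos1(id68) recv 50: drop
Round 3: pos1(id68) recv 72: fwd
Round 4: pos2(id72) recv 72: ELECTED
Message ID 50 originates at pos 3; dropped at pos 1 in round 2

Answer: 2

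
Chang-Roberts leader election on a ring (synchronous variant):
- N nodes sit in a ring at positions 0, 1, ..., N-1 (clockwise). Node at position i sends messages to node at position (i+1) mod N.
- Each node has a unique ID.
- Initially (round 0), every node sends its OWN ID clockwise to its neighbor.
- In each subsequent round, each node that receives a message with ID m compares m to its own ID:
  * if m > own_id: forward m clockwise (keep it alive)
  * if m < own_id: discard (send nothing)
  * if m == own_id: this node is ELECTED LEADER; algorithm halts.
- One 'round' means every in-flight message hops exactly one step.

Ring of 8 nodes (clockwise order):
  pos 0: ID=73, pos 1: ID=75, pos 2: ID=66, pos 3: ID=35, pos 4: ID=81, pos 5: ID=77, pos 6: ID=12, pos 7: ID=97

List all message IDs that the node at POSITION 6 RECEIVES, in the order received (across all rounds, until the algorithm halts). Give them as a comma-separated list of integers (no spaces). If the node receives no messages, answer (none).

Answer: 77,81,97

Derivation:
Round 1: pos1(id75) recv 73: drop; pos2(id66) recv 75: fwd; pos3(id35) recv 66: fwd; pos4(id81) recv 35: drop; pos5(id77) recv 81: fwd; pos6(id12) recv 77: fwd; pos7(id97) recv 12: drop; pos0(id73) recv 97: fwd
Round 2: pos3(id35) recv 75: fwd; pos4(id81) recv 66: drop; pos6(id12) recv 81: fwd; pos7(id97) recv 77: drop; pos1(id75) recv 97: fwd
Round 3: pos4(id81) recv 75: drop; pos7(id97) recv 81: drop; pos2(id66) recv 97: fwd
Round 4: pos3(id35) recv 97: fwd
Round 5: pos4(id81) recv 97: fwd
Round 6: pos5(id77) recv 97: fwd
Round 7: pos6(id12) recv 97: fwd
Round 8: pos7(id97) recv 97: ELECTED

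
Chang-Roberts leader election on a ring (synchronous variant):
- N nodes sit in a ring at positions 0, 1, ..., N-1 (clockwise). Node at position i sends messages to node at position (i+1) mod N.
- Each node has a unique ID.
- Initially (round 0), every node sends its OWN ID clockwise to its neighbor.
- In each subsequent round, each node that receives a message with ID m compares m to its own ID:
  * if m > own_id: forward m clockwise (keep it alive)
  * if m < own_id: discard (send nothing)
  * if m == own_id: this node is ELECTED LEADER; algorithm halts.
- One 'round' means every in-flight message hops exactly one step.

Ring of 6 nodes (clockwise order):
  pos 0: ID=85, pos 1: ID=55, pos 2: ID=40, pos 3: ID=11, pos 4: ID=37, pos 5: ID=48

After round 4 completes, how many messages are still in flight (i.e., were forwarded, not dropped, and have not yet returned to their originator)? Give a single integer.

Answer: 2

Derivation:
Round 1: pos1(id55) recv 85: fwd; pos2(id40) recv 55: fwd; pos3(id11) recv 40: fwd; pos4(id37) recv 11: drop; pos5(id48) recv 37: drop; pos0(id85) recv 48: drop
Round 2: pos2(id40) recv 85: fwd; pos3(id11) recv 55: fwd; pos4(id37) recv 40: fwd
Round 3: pos3(id11) recv 85: fwd; pos4(id37) recv 55: fwd; pos5(id48) recv 40: drop
Round 4: pos4(id37) recv 85: fwd; pos5(id48) recv 55: fwd
After round 4: 2 messages still in flight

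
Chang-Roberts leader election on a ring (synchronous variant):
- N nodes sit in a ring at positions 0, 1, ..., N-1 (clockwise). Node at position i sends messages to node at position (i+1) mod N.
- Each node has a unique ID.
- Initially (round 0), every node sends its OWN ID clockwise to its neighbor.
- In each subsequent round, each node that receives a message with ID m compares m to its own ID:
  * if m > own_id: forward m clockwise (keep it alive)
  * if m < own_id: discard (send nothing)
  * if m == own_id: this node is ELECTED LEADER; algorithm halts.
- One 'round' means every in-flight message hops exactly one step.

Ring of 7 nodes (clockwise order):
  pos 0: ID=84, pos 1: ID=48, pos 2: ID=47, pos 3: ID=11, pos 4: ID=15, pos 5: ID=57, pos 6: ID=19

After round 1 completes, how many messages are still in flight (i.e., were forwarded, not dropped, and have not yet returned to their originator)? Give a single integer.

Round 1: pos1(id48) recv 84: fwd; pos2(id47) recv 48: fwd; pos3(id11) recv 47: fwd; pos4(id15) recv 11: drop; pos5(id57) recv 15: drop; pos6(id19) recv 57: fwd; pos0(id84) recv 19: drop
After round 1: 4 messages still in flight

Answer: 4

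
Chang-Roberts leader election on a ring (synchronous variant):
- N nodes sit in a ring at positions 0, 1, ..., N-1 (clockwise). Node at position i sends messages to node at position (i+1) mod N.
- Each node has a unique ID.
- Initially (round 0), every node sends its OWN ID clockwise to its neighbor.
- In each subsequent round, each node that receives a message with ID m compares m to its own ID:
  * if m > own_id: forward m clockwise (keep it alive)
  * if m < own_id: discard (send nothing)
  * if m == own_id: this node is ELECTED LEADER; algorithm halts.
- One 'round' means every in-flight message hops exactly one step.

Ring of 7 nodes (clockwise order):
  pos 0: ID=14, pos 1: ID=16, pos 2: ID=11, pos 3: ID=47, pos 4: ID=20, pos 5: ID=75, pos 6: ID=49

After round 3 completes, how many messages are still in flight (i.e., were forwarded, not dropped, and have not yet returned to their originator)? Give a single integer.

Round 1: pos1(id16) recv 14: drop; pos2(id11) recv 16: fwd; pos3(id47) recv 11: drop; pos4(id20) recv 47: fwd; pos5(id75) recv 20: drop; pos6(id49) recv 75: fwd; pos0(id14) recv 49: fwd
Round 2: pos3(id47) recv 16: drop; pos5(id75) recv 47: drop; pos0(id14) recv 75: fwd; pos1(id16) recv 49: fwd
Round 3: pos1(id16) recv 75: fwd; pos2(id11) recv 49: fwd
After round 3: 2 messages still in flight

Answer: 2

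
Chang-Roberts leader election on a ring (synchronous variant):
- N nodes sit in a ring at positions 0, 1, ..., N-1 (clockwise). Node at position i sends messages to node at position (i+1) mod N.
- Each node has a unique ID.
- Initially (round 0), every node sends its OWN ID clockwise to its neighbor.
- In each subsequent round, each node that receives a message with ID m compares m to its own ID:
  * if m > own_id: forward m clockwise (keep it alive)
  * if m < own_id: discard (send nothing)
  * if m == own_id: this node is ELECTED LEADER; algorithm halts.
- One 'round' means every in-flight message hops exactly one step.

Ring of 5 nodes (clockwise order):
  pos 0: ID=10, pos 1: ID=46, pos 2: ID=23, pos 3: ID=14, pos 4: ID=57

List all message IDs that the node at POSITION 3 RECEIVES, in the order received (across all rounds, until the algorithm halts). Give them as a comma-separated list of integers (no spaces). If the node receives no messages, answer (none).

Round 1: pos1(id46) recv 10: drop; pos2(id23) recv 46: fwd; pos3(id14) recv 23: fwd; pos4(id57) recv 14: drop; pos0(id10) recv 57: fwd
Round 2: pos3(id14) recv 46: fwd; pos4(id57) recv 23: drop; pos1(id46) recv 57: fwd
Round 3: pos4(id57) recv 46: drop; pos2(id23) recv 57: fwd
Round 4: pos3(id14) recv 57: fwd
Round 5: pos4(id57) recv 57: ELECTED

Answer: 23,46,57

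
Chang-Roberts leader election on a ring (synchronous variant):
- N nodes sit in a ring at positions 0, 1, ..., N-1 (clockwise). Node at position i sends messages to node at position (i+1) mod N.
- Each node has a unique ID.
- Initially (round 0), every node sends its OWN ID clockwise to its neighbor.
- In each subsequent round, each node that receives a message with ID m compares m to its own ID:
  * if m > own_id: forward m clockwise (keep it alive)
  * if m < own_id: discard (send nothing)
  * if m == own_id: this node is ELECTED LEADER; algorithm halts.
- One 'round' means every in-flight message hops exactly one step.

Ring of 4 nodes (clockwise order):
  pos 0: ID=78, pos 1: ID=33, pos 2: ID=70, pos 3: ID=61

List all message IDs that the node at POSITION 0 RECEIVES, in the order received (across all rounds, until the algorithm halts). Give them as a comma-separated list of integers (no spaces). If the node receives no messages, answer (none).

Answer: 61,70,78

Derivation:
Round 1: pos1(id33) recv 78: fwd; pos2(id70) recv 33: drop; pos3(id61) recv 70: fwd; pos0(id78) recv 61: drop
Round 2: pos2(id70) recv 78: fwd; pos0(id78) recv 70: drop
Round 3: pos3(id61) recv 78: fwd
Round 4: pos0(id78) recv 78: ELECTED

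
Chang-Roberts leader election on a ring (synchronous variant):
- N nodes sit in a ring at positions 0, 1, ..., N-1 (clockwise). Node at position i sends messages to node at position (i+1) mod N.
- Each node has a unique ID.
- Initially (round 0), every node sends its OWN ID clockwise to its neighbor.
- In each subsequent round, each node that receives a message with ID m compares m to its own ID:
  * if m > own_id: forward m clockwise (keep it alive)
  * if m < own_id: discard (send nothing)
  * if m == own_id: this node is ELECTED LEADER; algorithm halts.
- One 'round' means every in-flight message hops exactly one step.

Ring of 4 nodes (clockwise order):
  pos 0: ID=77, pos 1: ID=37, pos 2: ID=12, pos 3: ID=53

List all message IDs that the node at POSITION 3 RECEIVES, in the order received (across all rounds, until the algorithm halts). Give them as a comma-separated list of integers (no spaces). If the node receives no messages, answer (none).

Round 1: pos1(id37) recv 77: fwd; pos2(id12) recv 37: fwd; pos3(id53) recv 12: drop; pos0(id77) recv 53: drop
Round 2: pos2(id12) recv 77: fwd; pos3(id53) recv 37: drop
Round 3: pos3(id53) recv 77: fwd
Round 4: pos0(id77) recv 77: ELECTED

Answer: 12,37,77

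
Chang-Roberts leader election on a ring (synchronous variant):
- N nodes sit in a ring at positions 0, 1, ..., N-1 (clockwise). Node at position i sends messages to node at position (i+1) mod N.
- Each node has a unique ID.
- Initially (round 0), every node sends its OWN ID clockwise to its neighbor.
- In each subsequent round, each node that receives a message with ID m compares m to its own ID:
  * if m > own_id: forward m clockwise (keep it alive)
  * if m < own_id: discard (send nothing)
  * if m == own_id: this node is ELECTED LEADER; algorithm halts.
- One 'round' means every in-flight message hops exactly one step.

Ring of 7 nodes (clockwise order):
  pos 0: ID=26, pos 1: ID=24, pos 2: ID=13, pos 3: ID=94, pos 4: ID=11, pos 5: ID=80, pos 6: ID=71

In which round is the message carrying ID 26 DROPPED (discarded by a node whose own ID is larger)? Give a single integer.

Round 1: pos1(id24) recv 26: fwd; pos2(id13) recv 24: fwd; pos3(id94) recv 13: drop; pos4(id11) recv 94: fwd; pos5(id80) recv 11: drop; pos6(id71) recv 80: fwd; pos0(id26) recv 71: fwd
Round 2: pos2(id13) recv 26: fwd; pos3(id94) recv 24: drop; pos5(id80) recv 94: fwd; pos0(id26) recv 80: fwd; pos1(id24) recv 71: fwd
Round 3: pos3(id94) recv 26: drop; pos6(id71) recv 94: fwd; pos1(id24) recv 80: fwd; pos2(id13) recv 71: fwd
Round 4: pos0(id26) recv 94: fwd; pos2(id13) recv 80: fwd; pos3(id94) recv 71: drop
Round 5: pos1(id24) recv 94: fwd; pos3(id94) recv 80: drop
Round 6: pos2(id13) recv 94: fwd
Round 7: pos3(id94) recv 94: ELECTED
Message ID 26 originates at pos 0; dropped at pos 3 in round 3

Answer: 3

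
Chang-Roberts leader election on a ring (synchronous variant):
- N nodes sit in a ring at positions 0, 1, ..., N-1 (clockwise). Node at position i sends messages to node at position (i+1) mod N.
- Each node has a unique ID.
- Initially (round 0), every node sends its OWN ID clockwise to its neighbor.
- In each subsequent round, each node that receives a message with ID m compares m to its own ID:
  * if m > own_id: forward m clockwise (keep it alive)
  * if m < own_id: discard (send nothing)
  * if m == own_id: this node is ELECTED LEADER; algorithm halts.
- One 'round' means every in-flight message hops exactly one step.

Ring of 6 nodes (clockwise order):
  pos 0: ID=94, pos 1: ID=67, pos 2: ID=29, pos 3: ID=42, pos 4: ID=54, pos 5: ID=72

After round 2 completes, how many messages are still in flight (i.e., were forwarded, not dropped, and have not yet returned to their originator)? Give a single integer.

Answer: 2

Derivation:
Round 1: pos1(id67) recv 94: fwd; pos2(id29) recv 67: fwd; pos3(id42) recv 29: drop; pos4(id54) recv 42: drop; pos5(id72) recv 54: drop; pos0(id94) recv 72: drop
Round 2: pos2(id29) recv 94: fwd; pos3(id42) recv 67: fwd
After round 2: 2 messages still in flight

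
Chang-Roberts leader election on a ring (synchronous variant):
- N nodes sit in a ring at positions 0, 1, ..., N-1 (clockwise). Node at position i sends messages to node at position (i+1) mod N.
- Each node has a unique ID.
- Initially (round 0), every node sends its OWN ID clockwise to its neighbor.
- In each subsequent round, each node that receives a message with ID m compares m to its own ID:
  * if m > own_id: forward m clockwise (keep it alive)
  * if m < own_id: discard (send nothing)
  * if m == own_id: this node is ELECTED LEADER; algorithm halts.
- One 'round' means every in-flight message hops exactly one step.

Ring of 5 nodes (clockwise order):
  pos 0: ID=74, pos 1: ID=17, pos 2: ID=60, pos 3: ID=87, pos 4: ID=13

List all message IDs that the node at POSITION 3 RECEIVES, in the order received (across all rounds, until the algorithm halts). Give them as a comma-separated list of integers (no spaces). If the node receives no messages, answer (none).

Round 1: pos1(id17) recv 74: fwd; pos2(id60) recv 17: drop; pos3(id87) recv 60: drop; pos4(id13) recv 87: fwd; pos0(id74) recv 13: drop
Round 2: pos2(id60) recv 74: fwd; pos0(id74) recv 87: fwd
Round 3: pos3(id87) recv 74: drop; pos1(id17) recv 87: fwd
Round 4: pos2(id60) recv 87: fwd
Round 5: pos3(id87) recv 87: ELECTED

Answer: 60,74,87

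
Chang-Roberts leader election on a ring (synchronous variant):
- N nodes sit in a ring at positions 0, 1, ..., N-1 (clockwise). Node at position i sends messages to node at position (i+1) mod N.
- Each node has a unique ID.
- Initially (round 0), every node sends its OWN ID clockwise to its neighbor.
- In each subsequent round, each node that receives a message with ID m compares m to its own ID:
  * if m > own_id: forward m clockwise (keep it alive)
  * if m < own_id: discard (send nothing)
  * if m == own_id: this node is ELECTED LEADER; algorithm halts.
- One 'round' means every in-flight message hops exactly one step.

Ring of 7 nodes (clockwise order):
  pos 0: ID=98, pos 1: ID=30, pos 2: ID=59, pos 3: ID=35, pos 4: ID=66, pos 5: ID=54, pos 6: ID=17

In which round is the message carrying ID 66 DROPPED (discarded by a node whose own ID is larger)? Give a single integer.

Round 1: pos1(id30) recv 98: fwd; pos2(id59) recv 30: drop; pos3(id35) recv 59: fwd; pos4(id66) recv 35: drop; pos5(id54) recv 66: fwd; pos6(id17) recv 54: fwd; pos0(id98) recv 17: drop
Round 2: pos2(id59) recv 98: fwd; pos4(id66) recv 59: drop; pos6(id17) recv 66: fwd; pos0(id98) recv 54: drop
Round 3: pos3(id35) recv 98: fwd; pos0(id98) recv 66: drop
Round 4: pos4(id66) recv 98: fwd
Round 5: pos5(id54) recv 98: fwd
Round 6: pos6(id17) recv 98: fwd
Round 7: pos0(id98) recv 98: ELECTED
Message ID 66 originates at pos 4; dropped at pos 0 in round 3

Answer: 3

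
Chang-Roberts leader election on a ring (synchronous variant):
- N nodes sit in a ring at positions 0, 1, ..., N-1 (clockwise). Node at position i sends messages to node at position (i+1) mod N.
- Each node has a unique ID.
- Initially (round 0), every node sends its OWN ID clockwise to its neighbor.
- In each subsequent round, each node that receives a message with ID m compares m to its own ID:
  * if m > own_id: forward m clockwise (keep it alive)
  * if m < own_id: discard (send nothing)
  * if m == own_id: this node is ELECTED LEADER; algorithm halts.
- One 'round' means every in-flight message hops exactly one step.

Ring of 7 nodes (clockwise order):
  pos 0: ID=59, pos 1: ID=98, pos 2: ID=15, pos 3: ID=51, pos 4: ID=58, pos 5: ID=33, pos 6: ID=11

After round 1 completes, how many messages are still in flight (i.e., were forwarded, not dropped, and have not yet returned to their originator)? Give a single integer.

Round 1: pos1(id98) recv 59: drop; pos2(id15) recv 98: fwd; pos3(id51) recv 15: drop; pos4(id58) recv 51: drop; pos5(id33) recv 58: fwd; pos6(id11) recv 33: fwd; pos0(id59) recv 11: drop
After round 1: 3 messages still in flight

Answer: 3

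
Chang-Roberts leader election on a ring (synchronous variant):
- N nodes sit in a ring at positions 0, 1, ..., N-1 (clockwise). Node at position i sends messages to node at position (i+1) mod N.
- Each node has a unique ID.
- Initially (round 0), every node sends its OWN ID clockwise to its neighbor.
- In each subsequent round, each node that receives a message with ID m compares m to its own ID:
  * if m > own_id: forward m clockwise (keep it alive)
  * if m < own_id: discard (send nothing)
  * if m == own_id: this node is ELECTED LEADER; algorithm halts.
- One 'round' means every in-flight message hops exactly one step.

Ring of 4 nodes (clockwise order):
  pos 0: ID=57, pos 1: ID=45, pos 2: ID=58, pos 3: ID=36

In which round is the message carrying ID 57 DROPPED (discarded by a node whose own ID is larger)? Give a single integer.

Round 1: pos1(id45) recv 57: fwd; pos2(id58) recv 45: drop; pos3(id36) recv 58: fwd; pos0(id57) recv 36: drop
Round 2: pos2(id58) recv 57: drop; pos0(id57) recv 58: fwd
Round 3: pos1(id45) recv 58: fwd
Round 4: pos2(id58) recv 58: ELECTED
Message ID 57 originates at pos 0; dropped at pos 2 in round 2

Answer: 2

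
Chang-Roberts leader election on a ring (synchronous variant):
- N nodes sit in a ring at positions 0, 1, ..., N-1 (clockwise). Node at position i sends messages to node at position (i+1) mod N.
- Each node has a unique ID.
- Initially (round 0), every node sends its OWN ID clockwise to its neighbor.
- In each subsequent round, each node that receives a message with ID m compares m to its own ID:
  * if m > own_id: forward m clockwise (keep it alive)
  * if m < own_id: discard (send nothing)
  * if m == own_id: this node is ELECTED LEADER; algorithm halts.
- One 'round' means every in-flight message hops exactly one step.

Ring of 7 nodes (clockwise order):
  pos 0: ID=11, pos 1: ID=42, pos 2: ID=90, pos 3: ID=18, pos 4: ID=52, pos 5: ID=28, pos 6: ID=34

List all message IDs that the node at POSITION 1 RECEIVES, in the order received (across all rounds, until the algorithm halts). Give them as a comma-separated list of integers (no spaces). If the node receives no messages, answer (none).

Answer: 11,34,52,90

Derivation:
Round 1: pos1(id42) recv 11: drop; pos2(id90) recv 42: drop; pos3(id18) recv 90: fwd; pos4(id52) recv 18: drop; pos5(id28) recv 52: fwd; pos6(id34) recv 28: drop; pos0(id11) recv 34: fwd
Round 2: pos4(id52) recv 90: fwd; pos6(id34) recv 52: fwd; pos1(id42) recv 34: drop
Round 3: pos5(id28) recv 90: fwd; pos0(id11) recv 52: fwd
Round 4: pos6(id34) recv 90: fwd; pos1(id42) recv 52: fwd
Round 5: pos0(id11) recv 90: fwd; pos2(id90) recv 52: drop
Round 6: pos1(id42) recv 90: fwd
Round 7: pos2(id90) recv 90: ELECTED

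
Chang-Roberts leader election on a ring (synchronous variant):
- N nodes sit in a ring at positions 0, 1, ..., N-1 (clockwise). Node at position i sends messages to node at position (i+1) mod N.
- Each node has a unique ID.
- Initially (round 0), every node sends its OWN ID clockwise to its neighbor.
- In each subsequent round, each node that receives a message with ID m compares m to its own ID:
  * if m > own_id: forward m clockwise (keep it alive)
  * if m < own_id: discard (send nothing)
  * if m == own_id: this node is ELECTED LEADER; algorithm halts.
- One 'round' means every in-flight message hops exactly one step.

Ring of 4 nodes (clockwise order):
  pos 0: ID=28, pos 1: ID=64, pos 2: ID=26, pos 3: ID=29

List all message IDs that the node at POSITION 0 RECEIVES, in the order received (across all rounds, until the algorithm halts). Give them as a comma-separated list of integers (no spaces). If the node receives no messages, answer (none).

Answer: 29,64

Derivation:
Round 1: pos1(id64) recv 28: drop; pos2(id26) recv 64: fwd; pos3(id29) recv 26: drop; pos0(id28) recv 29: fwd
Round 2: pos3(id29) recv 64: fwd; pos1(id64) recv 29: drop
Round 3: pos0(id28) recv 64: fwd
Round 4: pos1(id64) recv 64: ELECTED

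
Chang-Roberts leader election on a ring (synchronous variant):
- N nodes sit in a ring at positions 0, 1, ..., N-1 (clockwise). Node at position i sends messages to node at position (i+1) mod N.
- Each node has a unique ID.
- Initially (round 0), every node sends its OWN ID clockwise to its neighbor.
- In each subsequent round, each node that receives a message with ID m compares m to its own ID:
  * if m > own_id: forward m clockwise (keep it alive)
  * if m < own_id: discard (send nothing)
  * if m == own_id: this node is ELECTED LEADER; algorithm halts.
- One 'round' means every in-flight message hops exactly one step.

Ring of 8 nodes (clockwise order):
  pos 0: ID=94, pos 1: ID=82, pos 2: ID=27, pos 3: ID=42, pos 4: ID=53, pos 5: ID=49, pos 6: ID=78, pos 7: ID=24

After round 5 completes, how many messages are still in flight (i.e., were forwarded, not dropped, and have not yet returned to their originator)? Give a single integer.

Round 1: pos1(id82) recv 94: fwd; pos2(id27) recv 82: fwd; pos3(id42) recv 27: drop; pos4(id53) recv 42: drop; pos5(id49) recv 53: fwd; pos6(id78) recv 49: drop; pos7(id24) recv 78: fwd; pos0(id94) recv 24: drop
Round 2: pos2(id27) recv 94: fwd; pos3(id42) recv 82: fwd; pos6(id78) recv 53: drop; pos0(id94) recv 78: drop
Round 3: pos3(id42) recv 94: fwd; pos4(id53) recv 82: fwd
Round 4: pos4(id53) recv 94: fwd; pos5(id49) recv 82: fwd
Round 5: pos5(id49) recv 94: fwd; pos6(id78) recv 82: fwd
After round 5: 2 messages still in flight

Answer: 2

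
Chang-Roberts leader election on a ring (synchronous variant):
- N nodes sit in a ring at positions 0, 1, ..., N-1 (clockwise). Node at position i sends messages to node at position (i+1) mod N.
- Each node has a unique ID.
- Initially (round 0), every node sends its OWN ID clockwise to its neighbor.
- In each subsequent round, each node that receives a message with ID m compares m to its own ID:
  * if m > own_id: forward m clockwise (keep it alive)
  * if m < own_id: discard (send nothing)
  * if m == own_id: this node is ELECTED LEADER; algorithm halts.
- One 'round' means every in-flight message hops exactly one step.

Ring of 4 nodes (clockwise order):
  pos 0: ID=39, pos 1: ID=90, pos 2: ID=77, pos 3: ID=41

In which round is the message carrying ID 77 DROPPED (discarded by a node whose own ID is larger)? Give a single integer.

Answer: 3

Derivation:
Round 1: pos1(id90) recv 39: drop; pos2(id77) recv 90: fwd; pos3(id41) recv 77: fwd; pos0(id39) recv 41: fwd
Round 2: pos3(id41) recv 90: fwd; pos0(id39) recv 77: fwd; pos1(id90) recv 41: drop
Round 3: pos0(id39) recv 90: fwd; pos1(id90) recv 77: drop
Round 4: pos1(id90) recv 90: ELECTED
Message ID 77 originates at pos 2; dropped at pos 1 in round 3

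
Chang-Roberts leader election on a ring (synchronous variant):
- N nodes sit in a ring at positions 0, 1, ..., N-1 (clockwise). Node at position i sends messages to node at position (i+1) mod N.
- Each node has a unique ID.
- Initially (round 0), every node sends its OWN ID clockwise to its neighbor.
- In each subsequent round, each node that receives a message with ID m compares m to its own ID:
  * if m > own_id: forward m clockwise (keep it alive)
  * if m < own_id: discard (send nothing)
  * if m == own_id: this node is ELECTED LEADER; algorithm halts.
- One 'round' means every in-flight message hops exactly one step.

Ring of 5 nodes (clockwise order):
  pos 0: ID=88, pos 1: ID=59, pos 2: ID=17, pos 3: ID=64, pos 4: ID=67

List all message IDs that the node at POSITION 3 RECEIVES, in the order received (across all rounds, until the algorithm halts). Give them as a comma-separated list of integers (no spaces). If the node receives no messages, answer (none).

Answer: 17,59,88

Derivation:
Round 1: pos1(id59) recv 88: fwd; pos2(id17) recv 59: fwd; pos3(id64) recv 17: drop; pos4(id67) recv 64: drop; pos0(id88) recv 67: drop
Round 2: pos2(id17) recv 88: fwd; pos3(id64) recv 59: drop
Round 3: pos3(id64) recv 88: fwd
Round 4: pos4(id67) recv 88: fwd
Round 5: pos0(id88) recv 88: ELECTED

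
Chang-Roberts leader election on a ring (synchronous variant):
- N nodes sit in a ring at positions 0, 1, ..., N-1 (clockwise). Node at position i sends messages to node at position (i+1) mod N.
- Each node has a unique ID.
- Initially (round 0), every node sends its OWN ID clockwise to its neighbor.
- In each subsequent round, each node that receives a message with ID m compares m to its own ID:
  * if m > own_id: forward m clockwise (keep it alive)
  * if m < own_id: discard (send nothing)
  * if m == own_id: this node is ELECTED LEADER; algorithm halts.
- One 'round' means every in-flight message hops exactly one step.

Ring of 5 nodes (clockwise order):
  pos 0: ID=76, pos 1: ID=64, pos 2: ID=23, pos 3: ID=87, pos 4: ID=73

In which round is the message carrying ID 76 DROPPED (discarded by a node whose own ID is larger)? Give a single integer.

Answer: 3

Derivation:
Round 1: pos1(id64) recv 76: fwd; pos2(id23) recv 64: fwd; pos3(id87) recv 23: drop; pos4(id73) recv 87: fwd; pos0(id76) recv 73: drop
Round 2: pos2(id23) recv 76: fwd; pos3(id87) recv 64: drop; pos0(id76) recv 87: fwd
Round 3: pos3(id87) recv 76: drop; pos1(id64) recv 87: fwd
Round 4: pos2(id23) recv 87: fwd
Round 5: pos3(id87) recv 87: ELECTED
Message ID 76 originates at pos 0; dropped at pos 3 in round 3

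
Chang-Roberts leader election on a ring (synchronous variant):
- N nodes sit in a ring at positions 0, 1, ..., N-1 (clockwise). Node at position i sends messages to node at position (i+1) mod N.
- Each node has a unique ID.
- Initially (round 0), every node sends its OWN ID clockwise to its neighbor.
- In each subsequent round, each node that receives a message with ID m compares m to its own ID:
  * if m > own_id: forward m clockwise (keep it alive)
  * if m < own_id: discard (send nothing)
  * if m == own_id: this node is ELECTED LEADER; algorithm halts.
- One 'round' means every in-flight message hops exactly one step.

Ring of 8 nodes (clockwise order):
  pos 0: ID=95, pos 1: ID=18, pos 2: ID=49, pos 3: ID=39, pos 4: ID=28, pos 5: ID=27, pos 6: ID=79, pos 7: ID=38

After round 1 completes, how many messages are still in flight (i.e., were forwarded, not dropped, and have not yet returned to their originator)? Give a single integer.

Round 1: pos1(id18) recv 95: fwd; pos2(id49) recv 18: drop; pos3(id39) recv 49: fwd; pos4(id28) recv 39: fwd; pos5(id27) recv 28: fwd; pos6(id79) recv 27: drop; pos7(id38) recv 79: fwd; pos0(id95) recv 38: drop
After round 1: 5 messages still in flight

Answer: 5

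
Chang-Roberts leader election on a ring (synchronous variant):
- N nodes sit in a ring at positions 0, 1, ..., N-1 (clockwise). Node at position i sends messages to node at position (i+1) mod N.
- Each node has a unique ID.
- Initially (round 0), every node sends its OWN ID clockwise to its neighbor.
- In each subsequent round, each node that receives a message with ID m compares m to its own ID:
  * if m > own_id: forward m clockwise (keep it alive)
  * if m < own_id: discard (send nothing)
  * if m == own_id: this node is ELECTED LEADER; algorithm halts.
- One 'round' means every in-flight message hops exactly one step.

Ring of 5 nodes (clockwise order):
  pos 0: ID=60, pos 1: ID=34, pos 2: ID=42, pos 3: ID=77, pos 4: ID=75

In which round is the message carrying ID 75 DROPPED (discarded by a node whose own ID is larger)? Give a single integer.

Answer: 4

Derivation:
Round 1: pos1(id34) recv 60: fwd; pos2(id42) recv 34: drop; pos3(id77) recv 42: drop; pos4(id75) recv 77: fwd; pos0(id60) recv 75: fwd
Round 2: pos2(id42) recv 60: fwd; pos0(id60) recv 77: fwd; pos1(id34) recv 75: fwd
Round 3: pos3(id77) recv 60: drop; pos1(id34) recv 77: fwd; pos2(id42) recv 75: fwd
Round 4: pos2(id42) recv 77: fwd; pos3(id77) recv 75: drop
Round 5: pos3(id77) recv 77: ELECTED
Message ID 75 originates at pos 4; dropped at pos 3 in round 4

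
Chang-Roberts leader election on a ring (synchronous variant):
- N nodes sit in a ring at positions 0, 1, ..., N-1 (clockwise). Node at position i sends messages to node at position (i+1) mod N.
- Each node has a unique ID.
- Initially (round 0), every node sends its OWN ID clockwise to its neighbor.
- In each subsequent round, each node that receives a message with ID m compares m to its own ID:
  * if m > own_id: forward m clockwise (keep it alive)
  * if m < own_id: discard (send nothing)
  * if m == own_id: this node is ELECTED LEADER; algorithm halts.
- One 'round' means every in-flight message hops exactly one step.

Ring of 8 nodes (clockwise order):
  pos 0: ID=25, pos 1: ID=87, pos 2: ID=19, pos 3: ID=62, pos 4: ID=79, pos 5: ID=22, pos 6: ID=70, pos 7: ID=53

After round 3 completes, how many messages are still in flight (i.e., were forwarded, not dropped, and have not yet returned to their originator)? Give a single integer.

Answer: 2

Derivation:
Round 1: pos1(id87) recv 25: drop; pos2(id19) recv 87: fwd; pos3(id62) recv 19: drop; pos4(id79) recv 62: drop; pos5(id22) recv 79: fwd; pos6(id70) recv 22: drop; pos7(id53) recv 70: fwd; pos0(id25) recv 53: fwd
Round 2: pos3(id62) recv 87: fwd; pos6(id70) recv 79: fwd; pos0(id25) recv 70: fwd; pos1(id87) recv 53: drop
Round 3: pos4(id79) recv 87: fwd; pos7(id53) recv 79: fwd; pos1(id87) recv 70: drop
After round 3: 2 messages still in flight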